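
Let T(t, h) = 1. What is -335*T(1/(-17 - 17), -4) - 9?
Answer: -344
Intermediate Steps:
-335*T(1/(-17 - 17), -4) - 9 = -335*1 - 9 = -335 - 9 = -344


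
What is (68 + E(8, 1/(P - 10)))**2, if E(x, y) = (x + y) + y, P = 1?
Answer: 465124/81 ≈ 5742.3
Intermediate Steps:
E(x, y) = x + 2*y
(68 + E(8, 1/(P - 10)))**2 = (68 + (8 + 2/(1 - 10)))**2 = (68 + (8 + 2/(-9)))**2 = (68 + (8 + 2*(-1/9)))**2 = (68 + (8 - 2/9))**2 = (68 + 70/9)**2 = (682/9)**2 = 465124/81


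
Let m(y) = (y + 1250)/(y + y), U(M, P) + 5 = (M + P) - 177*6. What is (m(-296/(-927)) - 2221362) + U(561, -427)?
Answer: -657219797/296 ≈ -2.2203e+6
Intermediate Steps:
U(M, P) = -1067 + M + P (U(M, P) = -5 + ((M + P) - 177*6) = -5 + ((M + P) - 1062) = -5 + (-1062 + M + P) = -1067 + M + P)
m(y) = (1250 + y)/(2*y) (m(y) = (1250 + y)/((2*y)) = (1250 + y)*(1/(2*y)) = (1250 + y)/(2*y))
(m(-296/(-927)) - 2221362) + U(561, -427) = ((1250 - 296/(-927))/(2*((-296/(-927)))) - 2221362) + (-1067 + 561 - 427) = ((1250 - 296*(-1/927))/(2*((-296*(-1/927)))) - 2221362) - 933 = ((1250 + 296/927)/(2*(296/927)) - 2221362) - 933 = ((½)*(927/296)*(1159046/927) - 2221362) - 933 = (579523/296 - 2221362) - 933 = -656943629/296 - 933 = -657219797/296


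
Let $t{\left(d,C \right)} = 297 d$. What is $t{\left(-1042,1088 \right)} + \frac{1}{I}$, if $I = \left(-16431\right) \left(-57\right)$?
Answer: $- \frac{289843135757}{936567} \approx -3.0947 \cdot 10^{5}$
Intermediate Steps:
$I = 936567$
$t{\left(-1042,1088 \right)} + \frac{1}{I} = 297 \left(-1042\right) + \frac{1}{936567} = -309474 + \frac{1}{936567} = - \frac{289843135757}{936567}$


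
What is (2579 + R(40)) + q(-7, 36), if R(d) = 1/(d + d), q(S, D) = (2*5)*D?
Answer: 235121/80 ≈ 2939.0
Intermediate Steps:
q(S, D) = 10*D
R(d) = 1/(2*d)
(2579 + R(40)) + q(-7, 36) = (2579 + (½)/40) + 10*36 = (2579 + (½)*(1/40)) + 360 = (2579 + 1/80) + 360 = 206321/80 + 360 = 235121/80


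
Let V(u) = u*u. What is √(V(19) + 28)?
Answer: √389 ≈ 19.723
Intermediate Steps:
V(u) = u²
√(V(19) + 28) = √(19² + 28) = √(361 + 28) = √389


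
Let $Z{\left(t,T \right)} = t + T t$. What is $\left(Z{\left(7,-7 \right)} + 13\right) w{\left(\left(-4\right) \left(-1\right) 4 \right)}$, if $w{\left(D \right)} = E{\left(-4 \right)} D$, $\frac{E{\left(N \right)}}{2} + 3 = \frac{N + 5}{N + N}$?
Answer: $2900$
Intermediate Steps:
$E{\left(N \right)} = -6 + \frac{5 + N}{N}$ ($E{\left(N \right)} = -6 + 2 \frac{N + 5}{N + N} = -6 + 2 \frac{5 + N}{2 N} = -6 + \frac{5 + N}{N}$)
$w{\left(D \right)} = - \frac{25 D}{4}$ ($w{\left(D \right)} = \left(-5 + \frac{5}{-4}\right) D = \left(-5 + 5 \left(- \frac{1}{4}\right)\right) D = \left(-5 - \frac{5}{4}\right) D = - \frac{25 D}{4}$)
$\left(Z{\left(7,-7 \right)} + 13\right) w{\left(\left(-4\right) \left(-1\right) 4 \right)} = \left(7 \left(1 - 7\right) + 13\right) \left(- \frac{25 \left(-4\right) \left(-1\right) 4}{4}\right) = \left(7 \left(-6\right) + 13\right) \left(- \frac{25 \cdot 4 \cdot 4}{4}\right) = \left(-42 + 13\right) \left(\left(- \frac{25}{4}\right) 16\right) = \left(-29\right) \left(-100\right) = 2900$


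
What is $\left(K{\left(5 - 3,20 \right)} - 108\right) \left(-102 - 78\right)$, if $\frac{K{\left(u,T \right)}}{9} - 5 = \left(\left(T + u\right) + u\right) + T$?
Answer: $-59940$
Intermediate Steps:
$K{\left(u,T \right)} = 45 + 18 T + 18 u$ ($K{\left(u,T \right)} = 45 + 9 \left(\left(\left(T + u\right) + u\right) + T\right) = 45 + 9 \left(\left(T + 2 u\right) + T\right) = 45 + 9 \left(2 T + 2 u\right) = 45 + \left(18 T + 18 u\right) = 45 + 18 T + 18 u$)
$\left(K{\left(5 - 3,20 \right)} - 108\right) \left(-102 - 78\right) = \left(\left(45 + 18 \cdot 20 + 18 \left(5 - 3\right)\right) - 108\right) \left(-102 - 78\right) = \left(\left(45 + 360 + 18 \left(5 - 3\right)\right) - 108\right) \left(-180\right) = \left(\left(45 + 360 + 18 \cdot 2\right) - 108\right) \left(-180\right) = \left(\left(45 + 360 + 36\right) - 108\right) \left(-180\right) = \left(441 - 108\right) \left(-180\right) = 333 \left(-180\right) = -59940$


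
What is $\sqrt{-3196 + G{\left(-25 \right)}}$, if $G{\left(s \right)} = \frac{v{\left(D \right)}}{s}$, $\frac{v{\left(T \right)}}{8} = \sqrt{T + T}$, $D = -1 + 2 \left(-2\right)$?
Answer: $\frac{2 \sqrt{-19975 - 2 i \sqrt{10}}}{5} \approx 0.0089499 - 56.533 i$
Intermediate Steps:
$D = -5$ ($D = -1 - 4 = -5$)
$v{\left(T \right)} = 8 \sqrt{2} \sqrt{T}$ ($v{\left(T \right)} = 8 \sqrt{T + T} = 8 \sqrt{2 T} = 8 \sqrt{2} \sqrt{T}$)
$G{\left(s \right)} = \frac{8 i \sqrt{10}}{s}$ ($G{\left(s \right)} = \frac{8 \sqrt{2} \sqrt{-5}}{s} = \frac{8 \sqrt{2} i \sqrt{5}}{s} = \frac{8 i \sqrt{10}}{s}$)
$\sqrt{-3196 + G{\left(-25 \right)}} = \sqrt{-3196 + \frac{8 i \sqrt{10}}{-25}} = \sqrt{-3196 + 8 i \sqrt{10} \left(- \frac{1}{25}\right)} = \sqrt{-3196 - \frac{8 i \sqrt{10}}{25}}$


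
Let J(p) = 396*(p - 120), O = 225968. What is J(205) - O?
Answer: -192308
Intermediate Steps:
J(p) = -47520 + 396*p (J(p) = 396*(-120 + p) = -47520 + 396*p)
J(205) - O = (-47520 + 396*205) - 1*225968 = (-47520 + 81180) - 225968 = 33660 - 225968 = -192308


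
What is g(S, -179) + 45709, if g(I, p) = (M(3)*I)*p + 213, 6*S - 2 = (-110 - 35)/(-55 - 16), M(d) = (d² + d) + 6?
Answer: 3106343/71 ≈ 43751.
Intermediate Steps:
M(d) = 6 + d + d² (M(d) = (d + d²) + 6 = 6 + d + d²)
S = 287/426 (S = ⅓ + ((-110 - 35)/(-55 - 16))/6 = ⅓ + (-145/(-71))/6 = ⅓ + (-145*(-1/71))/6 = ⅓ + (⅙)*(145/71) = ⅓ + 145/426 = 287/426 ≈ 0.67371)
g(I, p) = 213 + 18*I*p (g(I, p) = ((6 + 3 + 3²)*I)*p + 213 = ((6 + 3 + 9)*I)*p + 213 = (18*I)*p + 213 = 18*I*p + 213 = 213 + 18*I*p)
g(S, -179) + 45709 = (213 + 18*(287/426)*(-179)) + 45709 = (213 - 154119/71) + 45709 = -138996/71 + 45709 = 3106343/71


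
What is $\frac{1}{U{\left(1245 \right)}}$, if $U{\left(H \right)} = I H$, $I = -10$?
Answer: $- \frac{1}{12450} \approx -8.0321 \cdot 10^{-5}$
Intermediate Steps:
$U{\left(H \right)} = - 10 H$
$\frac{1}{U{\left(1245 \right)}} = \frac{1}{\left(-10\right) 1245} = \frac{1}{-12450} = - \frac{1}{12450}$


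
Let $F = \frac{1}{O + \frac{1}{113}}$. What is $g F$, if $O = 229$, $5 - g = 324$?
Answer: $- \frac{36047}{25878} \approx -1.393$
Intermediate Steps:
$g = -319$ ($g = 5 - 324 = -319$)
$F = \frac{113}{25878}$ ($F = \frac{1}{229 + \frac{1}{113}} = \frac{1}{\frac{25878}{113}} = \frac{113}{25878} \approx 0.0043666$)
$g F = \left(-319\right) \frac{113}{25878} = - \frac{36047}{25878}$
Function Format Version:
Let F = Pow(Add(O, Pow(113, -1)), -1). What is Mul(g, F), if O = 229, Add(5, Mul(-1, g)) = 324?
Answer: Rational(-36047, 25878) ≈ -1.3930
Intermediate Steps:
g = -319 (g = Add(5, Mul(-1, 324)) = Add(5, -324) = -319)
F = Rational(113, 25878) (F = Pow(Add(229, Pow(113, -1)), -1) = Pow(Add(229, Rational(1, 113)), -1) = Pow(Rational(25878, 113), -1) = Rational(113, 25878) ≈ 0.0043666)
Mul(g, F) = Mul(-319, Rational(113, 25878)) = Rational(-36047, 25878)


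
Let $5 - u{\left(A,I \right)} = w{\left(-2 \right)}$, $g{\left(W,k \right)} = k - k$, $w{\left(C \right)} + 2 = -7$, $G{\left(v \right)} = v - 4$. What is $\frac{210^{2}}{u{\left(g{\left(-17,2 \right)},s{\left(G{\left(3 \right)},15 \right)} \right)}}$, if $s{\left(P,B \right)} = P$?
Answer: $3150$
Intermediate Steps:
$G{\left(v \right)} = -4 + v$ ($G{\left(v \right)} = v - 4 = -4 + v$)
$w{\left(C \right)} = -9$ ($w{\left(C \right)} = -2 - 7 = -9$)
$g{\left(W,k \right)} = 0$
$u{\left(A,I \right)} = 14$ ($u{\left(A,I \right)} = 5 - -9 = 5 + 9 = 14$)
$\frac{210^{2}}{u{\left(g{\left(-17,2 \right)},s{\left(G{\left(3 \right)},15 \right)} \right)}} = \frac{210^{2}}{14} = 44100 \cdot \frac{1}{14} = 3150$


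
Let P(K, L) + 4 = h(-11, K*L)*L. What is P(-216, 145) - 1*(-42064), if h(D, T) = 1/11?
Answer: 462805/11 ≈ 42073.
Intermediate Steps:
h(D, T) = 1/11
P(K, L) = -4 + L/11
P(-216, 145) - 1*(-42064) = (-4 + (1/11)*145) - 1*(-42064) = (-4 + 145/11) + 42064 = 101/11 + 42064 = 462805/11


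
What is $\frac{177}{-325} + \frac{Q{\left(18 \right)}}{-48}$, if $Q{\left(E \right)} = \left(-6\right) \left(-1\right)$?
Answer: $- \frac{1741}{2600} \approx -0.66962$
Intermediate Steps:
$Q{\left(E \right)} = 6$
$\frac{177}{-325} + \frac{Q{\left(18 \right)}}{-48} = \frac{177}{-325} + \frac{6}{-48} = 177 \left(- \frac{1}{325}\right) + 6 \left(- \frac{1}{48}\right) = - \frac{177}{325} - \frac{1}{8} = - \frac{1741}{2600}$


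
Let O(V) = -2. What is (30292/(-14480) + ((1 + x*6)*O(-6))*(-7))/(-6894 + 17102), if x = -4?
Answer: -1173213/36952960 ≈ -0.031749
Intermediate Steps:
(30292/(-14480) + ((1 + x*6)*O(-6))*(-7))/(-6894 + 17102) = (30292/(-14480) + ((1 - 4*6)*(-2))*(-7))/(-6894 + 17102) = (30292*(-1/14480) + ((1 - 24)*(-2))*(-7))/10208 = (-7573/3620 - 23*(-2)*(-7))*(1/10208) = (-7573/3620 + 46*(-7))*(1/10208) = (-7573/3620 - 322)*(1/10208) = -1173213/3620*1/10208 = -1173213/36952960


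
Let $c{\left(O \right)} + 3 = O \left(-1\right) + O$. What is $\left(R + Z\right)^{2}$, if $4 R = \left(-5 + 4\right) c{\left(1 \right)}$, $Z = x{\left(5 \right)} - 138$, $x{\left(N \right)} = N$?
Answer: $\frac{279841}{16} \approx 17490.0$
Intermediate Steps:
$c{\left(O \right)} = -3$ ($c{\left(O \right)} = -3 + \left(O \left(-1\right) + O\right) = -3 + \left(- O + O\right) = -3 + 0 = -3$)
$Z = -133$ ($Z = 5 - 138 = -133$)
$R = \frac{3}{4}$ ($R = \frac{\left(-5 + 4\right) \left(-3\right)}{4} = \frac{\left(-1\right) \left(-3\right)}{4} = \frac{1}{4} \cdot 3 = \frac{3}{4} \approx 0.75$)
$\left(R + Z\right)^{2} = \left(\frac{3}{4} - 133\right)^{2} = \left(- \frac{529}{4}\right)^{2} = \frac{279841}{16}$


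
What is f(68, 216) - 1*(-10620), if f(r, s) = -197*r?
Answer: -2776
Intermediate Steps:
f(68, 216) - 1*(-10620) = -197*68 - 1*(-10620) = -13396 + 10620 = -2776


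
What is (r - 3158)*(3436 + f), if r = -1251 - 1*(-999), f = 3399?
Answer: -23307350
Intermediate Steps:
r = -252 (r = -1251 + 999 = -252)
(r - 3158)*(3436 + f) = (-252 - 3158)*(3436 + 3399) = -3410*6835 = -23307350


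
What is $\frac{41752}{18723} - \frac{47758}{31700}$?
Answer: $\frac{214682683}{296759550} \approx 0.72342$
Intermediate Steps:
$\frac{41752}{18723} - \frac{47758}{31700} = 41752 \cdot \frac{1}{18723} - \frac{23879}{15850} = \frac{41752}{18723} - \frac{23879}{15850} = \frac{214682683}{296759550}$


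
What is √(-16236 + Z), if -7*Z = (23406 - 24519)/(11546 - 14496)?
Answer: I*√5651770362/590 ≈ 127.42*I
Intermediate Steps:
Z = -159/2950 (Z = -(23406 - 24519)/(7*(11546 - 14496)) = -(-159)/(-2950) = -(-159)*(-1)/2950 = -⅐*1113/2950 = -159/2950 ≈ -0.053898)
√(-16236 + Z) = √(-16236 - 159/2950) = √(-47896359/2950) = I*√5651770362/590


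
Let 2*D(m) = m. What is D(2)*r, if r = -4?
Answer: -4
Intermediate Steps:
D(m) = m/2
D(2)*r = ((1/2)*2)*(-4) = 1*(-4) = -4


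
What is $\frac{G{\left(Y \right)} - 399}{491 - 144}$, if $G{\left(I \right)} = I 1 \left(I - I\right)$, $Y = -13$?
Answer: $- \frac{399}{347} \approx -1.1499$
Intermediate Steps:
$G{\left(I \right)} = 0$ ($G{\left(I \right)} = I 0 = 0$)
$\frac{G{\left(Y \right)} - 399}{491 - 144} = \frac{0 - 399}{491 - 144} = - \frac{399}{347}$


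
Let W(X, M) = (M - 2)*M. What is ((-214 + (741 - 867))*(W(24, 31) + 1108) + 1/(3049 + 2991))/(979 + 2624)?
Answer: -4121575199/21762120 ≈ -189.39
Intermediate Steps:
W(X, M) = M*(-2 + M) (W(X, M) = (-2 + M)*M = M*(-2 + M))
((-214 + (741 - 867))*(W(24, 31) + 1108) + 1/(3049 + 2991))/(979 + 2624) = ((-214 + (741 - 867))*(31*(-2 + 31) + 1108) + 1/(3049 + 2991))/(979 + 2624) = ((-214 - 126)*(31*29 + 1108) + 1/6040)/3603 = (-340*(899 + 1108) + 1/6040)*(1/3603) = (-340*2007 + 1/6040)*(1/3603) = (-682380 + 1/6040)*(1/3603) = -4121575199/6040*1/3603 = -4121575199/21762120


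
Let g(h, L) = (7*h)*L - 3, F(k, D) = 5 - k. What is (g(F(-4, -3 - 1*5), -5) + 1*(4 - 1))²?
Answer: 99225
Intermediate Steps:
g(h, L) = -3 + 7*L*h (g(h, L) = 7*L*h - 3 = -3 + 7*L*h)
(g(F(-4, -3 - 1*5), -5) + 1*(4 - 1))² = ((-3 + 7*(-5)*(5 - 1*(-4))) + 1*(4 - 1))² = ((-3 + 7*(-5)*(5 + 4)) + 1*3)² = ((-3 + 7*(-5)*9) + 3)² = ((-3 - 315) + 3)² = (-318 + 3)² = (-315)² = 99225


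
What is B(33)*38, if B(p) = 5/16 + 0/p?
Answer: 95/8 ≈ 11.875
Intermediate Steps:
B(p) = 5/16 (B(p) = 5*(1/16) + 0 = 5/16 + 0 = 5/16)
B(33)*38 = (5/16)*38 = 95/8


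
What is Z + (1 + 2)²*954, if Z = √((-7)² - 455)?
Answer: 8586 + I*√406 ≈ 8586.0 + 20.149*I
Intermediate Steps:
Z = I*√406 (Z = √(49 - 455) = √(-406) = I*√406 ≈ 20.149*I)
Z + (1 + 2)²*954 = I*√406 + (1 + 2)²*954 = I*√406 + 3²*954 = I*√406 + 9*954 = I*√406 + 8586 = 8586 + I*√406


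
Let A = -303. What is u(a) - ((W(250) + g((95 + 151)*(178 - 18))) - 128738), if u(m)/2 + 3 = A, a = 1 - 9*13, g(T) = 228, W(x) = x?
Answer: 127648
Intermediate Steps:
a = -116 (a = 1 - 117 = -116)
u(m) = -612 (u(m) = -6 + 2*(-303) = -6 - 606 = -612)
u(a) - ((W(250) + g((95 + 151)*(178 - 18))) - 128738) = -612 - ((250 + 228) - 128738) = -612 - (478 - 128738) = -612 - 1*(-128260) = -612 + 128260 = 127648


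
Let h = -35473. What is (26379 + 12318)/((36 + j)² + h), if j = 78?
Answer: -38697/22477 ≈ -1.7216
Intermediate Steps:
(26379 + 12318)/((36 + j)² + h) = (26379 + 12318)/((36 + 78)² - 35473) = 38697/(114² - 35473) = 38697/(12996 - 35473) = 38697/(-22477) = 38697*(-1/22477) = -38697/22477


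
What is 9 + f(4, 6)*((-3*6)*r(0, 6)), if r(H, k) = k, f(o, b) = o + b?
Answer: -1071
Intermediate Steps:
f(o, b) = b + o
9 + f(4, 6)*((-3*6)*r(0, 6)) = 9 + (6 + 4)*(-3*6*6) = 9 + 10*(-18*6) = 9 + 10*(-108) = 9 - 1080 = -1071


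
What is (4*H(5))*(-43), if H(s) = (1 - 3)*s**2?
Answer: 8600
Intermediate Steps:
H(s) = -2*s**2
(4*H(5))*(-43) = (4*(-2*5**2))*(-43) = (4*(-2*25))*(-43) = (4*(-50))*(-43) = -200*(-43) = 8600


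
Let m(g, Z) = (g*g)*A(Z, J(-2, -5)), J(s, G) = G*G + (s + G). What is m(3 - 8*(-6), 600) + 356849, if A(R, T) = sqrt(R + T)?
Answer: 356849 + 2601*sqrt(618) ≈ 4.2151e+5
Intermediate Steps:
J(s, G) = G + s + G**2 (J(s, G) = G**2 + (G + s) = G + s + G**2)
m(g, Z) = g**2*sqrt(18 + Z) (m(g, Z) = (g*g)*sqrt(Z + (-5 - 2 + (-5)**2)) = g**2*sqrt(Z + (-5 - 2 + 25)) = g**2*sqrt(Z + 18) = g**2*sqrt(18 + Z))
m(3 - 8*(-6), 600) + 356849 = (3 - 8*(-6))**2*sqrt(18 + 600) + 356849 = (3 + 48)**2*sqrt(618) + 356849 = 51**2*sqrt(618) + 356849 = 2601*sqrt(618) + 356849 = 356849 + 2601*sqrt(618)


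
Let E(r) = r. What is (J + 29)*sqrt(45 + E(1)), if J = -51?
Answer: -22*sqrt(46) ≈ -149.21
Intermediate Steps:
(J + 29)*sqrt(45 + E(1)) = (-51 + 29)*sqrt(45 + 1) = -22*sqrt(46)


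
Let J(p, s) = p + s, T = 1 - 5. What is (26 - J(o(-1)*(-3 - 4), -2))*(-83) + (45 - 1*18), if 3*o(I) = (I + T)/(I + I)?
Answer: -16687/6 ≈ -2781.2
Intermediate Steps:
T = -4
o(I) = (-4 + I)/(6*I) (o(I) = ((I - 4)/(I + I))/3 = ((-4 + I)/((2*I)))/3 = ((-4 + I)*(1/(2*I)))/3 = ((-4 + I)/(2*I))/3 = (-4 + I)/(6*I))
(26 - J(o(-1)*(-3 - 4), -2))*(-83) + (45 - 1*18) = (26 - (((⅙)*(-4 - 1)/(-1))*(-3 - 4) - 2))*(-83) + (45 - 1*18) = (26 - (((⅙)*(-1)*(-5))*(-7) - 2))*(-83) + (45 - 18) = (26 - ((⅚)*(-7) - 2))*(-83) + 27 = (26 - (-35/6 - 2))*(-83) + 27 = (26 - 1*(-47/6))*(-83) + 27 = (26 + 47/6)*(-83) + 27 = (203/6)*(-83) + 27 = -16849/6 + 27 = -16687/6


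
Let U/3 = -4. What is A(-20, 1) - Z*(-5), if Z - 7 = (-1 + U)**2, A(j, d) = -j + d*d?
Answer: 901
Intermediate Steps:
U = -12 (U = 3*(-4) = -12)
A(j, d) = d**2 - j (A(j, d) = -j + d**2 = d**2 - j)
Z = 176 (Z = 7 + (-1 - 12)**2 = 7 + (-13)**2 = 7 + 169 = 176)
A(-20, 1) - Z*(-5) = (1**2 - 1*(-20)) - 176*(-5) = (1 + 20) - 1*(-880) = 21 + 880 = 901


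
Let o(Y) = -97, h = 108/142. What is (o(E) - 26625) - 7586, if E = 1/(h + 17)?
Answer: -34308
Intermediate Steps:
h = 54/71 (h = 108*(1/142) = 54/71 ≈ 0.76056)
E = 71/1261 (E = 1/(54/71 + 17) = 1/(1261/71) = 71/1261 ≈ 0.056305)
(o(E) - 26625) - 7586 = (-97 - 26625) - 7586 = -26722 - 7586 = -34308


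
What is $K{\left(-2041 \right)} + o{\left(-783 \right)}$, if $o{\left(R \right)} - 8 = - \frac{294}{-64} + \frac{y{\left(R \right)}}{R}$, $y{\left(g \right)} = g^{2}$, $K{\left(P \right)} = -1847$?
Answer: $- \frac{83757}{32} \approx -2617.4$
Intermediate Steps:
$o{\left(R \right)} = \frac{403}{32} + R$ ($o{\left(R \right)} = 8 + \left(- \frac{294}{-64} + \frac{R^{2}}{R}\right) = 8 + \left(\left(-294\right) \left(- \frac{1}{64}\right) + R\right) = 8 + \left(\frac{147}{32} + R\right) = \frac{403}{32} + R$)
$K{\left(-2041 \right)} + o{\left(-783 \right)} = -1847 + \left(\frac{403}{32} - 783\right) = -1847 - \frac{24653}{32} = - \frac{83757}{32}$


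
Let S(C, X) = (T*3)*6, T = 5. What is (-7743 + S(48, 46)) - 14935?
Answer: -22588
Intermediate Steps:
S(C, X) = 90 (S(C, X) = (5*3)*6 = 15*6 = 90)
(-7743 + S(48, 46)) - 14935 = (-7743 + 90) - 14935 = -7653 - 14935 = -22588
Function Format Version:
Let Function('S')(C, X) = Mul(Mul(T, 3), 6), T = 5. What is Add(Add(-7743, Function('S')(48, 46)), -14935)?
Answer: -22588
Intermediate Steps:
Function('S')(C, X) = 90 (Function('S')(C, X) = Mul(Mul(5, 3), 6) = Mul(15, 6) = 90)
Add(Add(-7743, Function('S')(48, 46)), -14935) = Add(Add(-7743, 90), -14935) = Add(-7653, -14935) = -22588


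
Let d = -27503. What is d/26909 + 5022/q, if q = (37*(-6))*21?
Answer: -14630888/6969431 ≈ -2.0993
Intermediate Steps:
q = -4662 (q = -222*21 = -4662)
d/26909 + 5022/q = -27503/26909 + 5022/(-4662) = -27503*1/26909 + 5022*(-1/4662) = -27503/26909 - 279/259 = -14630888/6969431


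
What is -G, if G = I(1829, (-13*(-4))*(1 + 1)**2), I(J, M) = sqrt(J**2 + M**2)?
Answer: -sqrt(3388505) ≈ -1840.8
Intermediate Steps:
G = sqrt(3388505) (G = sqrt(1829**2 + ((-13*(-4))*(1 + 1)**2)**2) = sqrt(3345241 + (52*2**2)**2) = sqrt(3345241 + (52*4)**2) = sqrt(3345241 + 208**2) = sqrt(3345241 + 43264) = sqrt(3388505) ≈ 1840.8)
-G = -sqrt(3388505)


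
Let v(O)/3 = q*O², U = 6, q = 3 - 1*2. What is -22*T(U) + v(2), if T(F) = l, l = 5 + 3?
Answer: -164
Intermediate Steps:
q = 1 (q = 3 - 2 = 1)
l = 8
v(O) = 3*O² (v(O) = 3*(1*O²) = 3*O²)
T(F) = 8
-22*T(U) + v(2) = -22*8 + 3*2² = -176 + 3*4 = -176 + 12 = -164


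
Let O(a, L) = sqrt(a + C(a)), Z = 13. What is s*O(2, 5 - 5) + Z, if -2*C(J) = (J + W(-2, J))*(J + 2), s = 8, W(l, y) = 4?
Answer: 13 + 8*I*sqrt(10) ≈ 13.0 + 25.298*I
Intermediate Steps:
C(J) = -(2 + J)*(4 + J)/2 (C(J) = -(J + 4)*(J + 2)/2 = -(4 + J)*(2 + J)/2 = -(2 + J)*(4 + J)/2)
O(a, L) = sqrt(-4 - 2*a - a**2/2) (O(a, L) = sqrt(a + (-4 - 3*a - a**2/2)) = sqrt(-4 - 2*a - a**2/2))
s*O(2, 5 - 5) + Z = 8*(sqrt(-16 - 8*2 - 2*2**2)/2) + 13 = 8*(sqrt(-16 - 16 - 2*4)/2) + 13 = 8*(sqrt(-16 - 16 - 8)/2) + 13 = 8*(sqrt(-40)/2) + 13 = 8*((2*I*sqrt(10))/2) + 13 = 8*(I*sqrt(10)) + 13 = 8*I*sqrt(10) + 13 = 13 + 8*I*sqrt(10)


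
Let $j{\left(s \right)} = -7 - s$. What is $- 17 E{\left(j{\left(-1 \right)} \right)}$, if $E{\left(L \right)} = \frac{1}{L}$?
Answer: $\frac{17}{6} \approx 2.8333$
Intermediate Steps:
$- 17 E{\left(j{\left(-1 \right)} \right)} = - \frac{17}{-7 - -1} = - \frac{17}{-7 + 1} = - \frac{17}{-6} = \left(-17\right) \left(- \frac{1}{6}\right) = \frac{17}{6}$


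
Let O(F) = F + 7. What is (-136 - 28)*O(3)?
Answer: -1640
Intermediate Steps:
O(F) = 7 + F
(-136 - 28)*O(3) = (-136 - 28)*(7 + 3) = -164*10 = -1640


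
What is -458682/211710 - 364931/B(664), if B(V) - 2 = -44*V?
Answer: 10643267677/1030815990 ≈ 10.325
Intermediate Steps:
B(V) = 2 - 44*V
-458682/211710 - 364931/B(664) = -458682/211710 - 364931/(2 - 44*664) = -458682*1/211710 - 364931/(2 - 29216) = -76447/35285 - 364931/(-29214) = -76447/35285 - 364931*(-1/29214) = -76447/35285 + 364931/29214 = 10643267677/1030815990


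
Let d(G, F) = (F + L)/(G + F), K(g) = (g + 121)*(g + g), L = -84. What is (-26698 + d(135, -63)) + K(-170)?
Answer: -240961/24 ≈ -10040.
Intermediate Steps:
K(g) = 2*g*(121 + g) (K(g) = (121 + g)*(2*g) = 2*g*(121 + g))
d(G, F) = (-84 + F)/(F + G) (d(G, F) = (F - 84)/(G + F) = (-84 + F)/(F + G))
(-26698 + d(135, -63)) + K(-170) = (-26698 + (-84 - 63)/(-63 + 135)) + 2*(-170)*(121 - 170) = (-26698 - 147/72) + 2*(-170)*(-49) = (-26698 + (1/72)*(-147)) + 16660 = (-26698 - 49/24) + 16660 = -640801/24 + 16660 = -240961/24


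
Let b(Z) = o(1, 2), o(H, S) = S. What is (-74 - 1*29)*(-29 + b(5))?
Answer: 2781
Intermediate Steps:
b(Z) = 2
(-74 - 1*29)*(-29 + b(5)) = (-74 - 1*29)*(-29 + 2) = (-74 - 29)*(-27) = -103*(-27) = 2781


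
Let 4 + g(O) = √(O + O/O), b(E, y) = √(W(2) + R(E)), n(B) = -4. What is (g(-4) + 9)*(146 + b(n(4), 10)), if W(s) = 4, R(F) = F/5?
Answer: 2*(5 + I*√3)*(365 + 2*√5)/5 ≈ 738.94 + 255.98*I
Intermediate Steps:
R(F) = F/5 (R(F) = F*(⅕) = F/5)
b(E, y) = √(4 + E/5)
g(O) = -4 + √(1 + O) (g(O) = -4 + √(O + O/O) = -4 + √(O + 1) = -4 + √(1 + O))
(g(-4) + 9)*(146 + b(n(4), 10)) = ((-4 + √(1 - 4)) + 9)*(146 + √(100 + 5*(-4))/5) = ((-4 + √(-3)) + 9)*(146 + √(100 - 20)/5) = ((-4 + I*√3) + 9)*(146 + √80/5) = (5 + I*√3)*(146 + (4*√5)/5) = (5 + I*√3)*(146 + 4*√5/5)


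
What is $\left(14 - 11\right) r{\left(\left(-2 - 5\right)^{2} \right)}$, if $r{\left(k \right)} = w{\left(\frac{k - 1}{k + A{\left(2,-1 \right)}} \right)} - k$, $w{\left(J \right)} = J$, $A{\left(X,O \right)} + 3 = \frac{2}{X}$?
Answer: $- \frac{6765}{47} \approx -143.94$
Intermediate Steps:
$A{\left(X,O \right)} = -3 + \frac{2}{X}$
$r{\left(k \right)} = - k + \frac{-1 + k}{-2 + k}$ ($r{\left(k \right)} = \frac{k - 1}{k - \left(3 - \frac{2}{2}\right)} - k = \frac{-1 + k}{k + \left(-3 + 2 \cdot \frac{1}{2}\right)} - k = \frac{-1 + k}{k + \left(-3 + 1\right)} - k = \frac{-1 + k}{k - 2} - k = \frac{-1 + k}{-2 + k} - k = - k + \frac{-1 + k}{-2 + k}$)
$\left(14 - 11\right) r{\left(\left(-2 - 5\right)^{2} \right)} = \left(14 - 11\right) \frac{-1 + \left(-2 - 5\right)^{2} - \left(-2 - 5\right)^{2} \left(-2 + \left(-2 - 5\right)^{2}\right)}{-2 + \left(-2 - 5\right)^{2}} = 3 \frac{-1 + \left(-7\right)^{2} - \left(-7\right)^{2} \left(-2 + \left(-7\right)^{2}\right)}{-2 + \left(-7\right)^{2}} = 3 \frac{-1 + 49 - 49 \left(-2 + 49\right)}{-2 + 49} = 3 \frac{-1 + 49 - 49 \cdot 47}{47} = 3 \frac{-1 + 49 - 2303}{47} = 3 \cdot \frac{1}{47} \left(-2255\right) = 3 \left(- \frac{2255}{47}\right) = - \frac{6765}{47}$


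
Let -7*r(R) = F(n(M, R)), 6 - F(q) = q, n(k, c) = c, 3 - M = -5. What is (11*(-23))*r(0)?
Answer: 1518/7 ≈ 216.86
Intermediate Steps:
M = 8 (M = 3 - 1*(-5) = 3 + 5 = 8)
F(q) = 6 - q
r(R) = -6/7 + R/7 (r(R) = -(6 - R)/7 = -6/7 + R/7)
(11*(-23))*r(0) = (11*(-23))*(-6/7 + (1/7)*0) = -253*(-6/7 + 0) = -253*(-6/7) = 1518/7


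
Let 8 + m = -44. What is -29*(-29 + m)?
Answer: 2349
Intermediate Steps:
m = -52 (m = -8 - 44 = -52)
-29*(-29 + m) = -29*(-29 - 52) = -29*(-81) = 2349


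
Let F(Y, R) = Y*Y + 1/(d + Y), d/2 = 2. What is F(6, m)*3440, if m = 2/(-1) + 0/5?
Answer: 124184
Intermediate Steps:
d = 4 (d = 2*2 = 4)
m = -2 (m = 2*(-1) + 0*(⅕) = -2 + 0 = -2)
F(Y, R) = Y² + 1/(4 + Y) (F(Y, R) = Y*Y + 1/(4 + Y) = Y² + 1/(4 + Y))
F(6, m)*3440 = ((1 + 6³ + 4*6²)/(4 + 6))*3440 = ((1 + 216 + 4*36)/10)*3440 = ((1 + 216 + 144)/10)*3440 = ((⅒)*361)*3440 = (361/10)*3440 = 124184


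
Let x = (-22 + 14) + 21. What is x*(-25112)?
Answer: -326456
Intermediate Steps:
x = 13 (x = -8 + 21 = 13)
x*(-25112) = 13*(-25112) = -326456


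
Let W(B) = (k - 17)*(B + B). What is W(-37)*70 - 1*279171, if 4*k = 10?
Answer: -204061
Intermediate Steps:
k = 5/2 (k = (1/4)*10 = 5/2 ≈ 2.5000)
W(B) = -29*B (W(B) = (5/2 - 17)*(B + B) = -29*B)
W(-37)*70 - 1*279171 = -29*(-37)*70 - 1*279171 = 1073*70 - 279171 = 75110 - 279171 = -204061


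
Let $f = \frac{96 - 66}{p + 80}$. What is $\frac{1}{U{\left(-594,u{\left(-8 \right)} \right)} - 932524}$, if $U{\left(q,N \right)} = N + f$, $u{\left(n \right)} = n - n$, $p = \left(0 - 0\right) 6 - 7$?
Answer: $- \frac{73}{68074222} \approx -1.0724 \cdot 10^{-6}$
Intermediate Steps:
$p = -7$ ($p = \left(0 + 0\right) 6 - 7 = 0 \cdot 6 - 7 = 0 - 7 = -7$)
$f = \frac{30}{73}$ ($f = \frac{96 - 66}{-7 + 80} = \frac{30}{73} \approx 0.41096$)
$u{\left(n \right)} = 0$
$U{\left(q,N \right)} = \frac{30}{73} + N$ ($U{\left(q,N \right)} = N + \frac{30}{73} = \frac{30}{73} + N$)
$\frac{1}{U{\left(-594,u{\left(-8 \right)} \right)} - 932524} = \frac{1}{\left(\frac{30}{73} + 0\right) - 932524} = \frac{1}{\frac{30}{73} - 932524} = \frac{1}{- \frac{68074222}{73}} = - \frac{73}{68074222}$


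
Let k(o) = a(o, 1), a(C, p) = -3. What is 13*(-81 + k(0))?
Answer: -1092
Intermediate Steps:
k(o) = -3
13*(-81 + k(0)) = 13*(-81 - 3) = 13*(-84) = -1092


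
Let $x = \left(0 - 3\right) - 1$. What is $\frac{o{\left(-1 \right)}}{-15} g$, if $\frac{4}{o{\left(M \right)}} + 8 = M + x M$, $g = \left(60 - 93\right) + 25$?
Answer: $- \frac{32}{75} \approx -0.42667$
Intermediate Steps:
$x = -4$ ($x = -3 - 1 = -4$)
$g = -8$ ($g = -33 + 25 = -8$)
$o{\left(M \right)} = \frac{4}{-8 - 3 M}$ ($o{\left(M \right)} = \frac{4}{-8 + \left(M - 4 M\right)} = \frac{4}{-8 - 3 M}$)
$\frac{o{\left(-1 \right)}}{-15} g = \frac{4 \frac{1}{-8 - -3}}{-15} \left(-8\right) = \frac{4}{-8 + 3} \left(- \frac{1}{15}\right) \left(-8\right) = \frac{4}{-5} \left(- \frac{1}{15}\right) \left(-8\right) = 4 \left(- \frac{1}{5}\right) \left(- \frac{1}{15}\right) \left(-8\right) = \left(- \frac{4}{5}\right) \left(- \frac{1}{15}\right) \left(-8\right) = \frac{4}{75} \left(-8\right) = - \frac{32}{75}$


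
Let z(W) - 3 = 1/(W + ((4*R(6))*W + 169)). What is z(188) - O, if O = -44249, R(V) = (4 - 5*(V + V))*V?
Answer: 11165443379/252315 ≈ 44252.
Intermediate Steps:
R(V) = V*(4 - 10*V) (R(V) = (4 - 10*V)*V = V*(4 - 10*V))
z(W) = 3 + 1/(169 - 1343*W) (z(W) = 3 + 1/(W + ((4*(2*6*(2 - 5*6)))*W + 169)) = 3 + 1/(W + ((4*(2*6*(2 - 30)))*W + 169)) = 3 + 1/(W + ((4*(2*6*(-28)))*W + 169)) = 3 + 1/(W + ((4*(-336))*W + 169)) = 3 + 1/(W + (-1344*W + 169)) = 3 + 1/(W + (169 - 1344*W)) = 3 + 1/(169 - 1343*W))
z(188) - O = (-508 + 4029*188)/(-169 + 1343*188) - 1*(-44249) = (-508 + 757452)/(-169 + 252484) + 44249 = 756944/252315 + 44249 = 11165443379/252315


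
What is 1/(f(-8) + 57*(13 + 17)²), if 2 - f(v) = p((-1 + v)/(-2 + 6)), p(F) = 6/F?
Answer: 3/153914 ≈ 1.9491e-5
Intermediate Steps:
f(v) = 2 - 6/(-¼ + v/4) (f(v) = 2 - 6/((-1 + v)/(-2 + 6)) = 2 - 6/((-1 + v)/4) = 2 - 6/((-1 + v)*(¼)) = 2 - 6/(-¼ + v/4))
1/(f(-8) + 57*(13 + 17)²) = 1/(2*(-13 - 8)/(-1 - 8) + 57*(13 + 17)²) = 1/(2*(-21)/(-9) + 57*30²) = 1/(2*(-⅑)*(-21) + 57*900) = 1/(14/3 + 51300) = 1/(153914/3) = 3/153914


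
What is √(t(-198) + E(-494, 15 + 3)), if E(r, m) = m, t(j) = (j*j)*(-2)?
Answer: 3*I*√8710 ≈ 279.98*I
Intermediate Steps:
t(j) = -2*j² (t(j) = j²*(-2) = -2*j²)
√(t(-198) + E(-494, 15 + 3)) = √(-2*(-198)² + (15 + 3)) = √(-2*39204 + 18) = √(-78408 + 18) = √(-78390) = 3*I*√8710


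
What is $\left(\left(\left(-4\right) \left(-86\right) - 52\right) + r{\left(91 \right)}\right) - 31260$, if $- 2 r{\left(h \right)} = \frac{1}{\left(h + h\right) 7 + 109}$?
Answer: $- \frac{85657489}{2766} \approx -30968.0$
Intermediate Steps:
$r{\left(h \right)} = - \frac{1}{2 \left(109 + 14 h\right)}$ ($r{\left(h \right)} = - \frac{1}{2 \left(\left(h + h\right) 7 + 109\right)} = - \frac{1}{2 \left(2 h 7 + 109\right)} = - \frac{1}{2 \left(14 h + 109\right)} = - \frac{1}{2 \left(109 + 14 h\right)}$)
$\left(\left(\left(-4\right) \left(-86\right) - 52\right) + r{\left(91 \right)}\right) - 31260 = \left(\left(\left(-4\right) \left(-86\right) - 52\right) - \frac{1}{218 + 28 \cdot 91}\right) - 31260 = \left(\left(344 - 52\right) - \frac{1}{218 + 2548}\right) - 31260 = \left(292 - \frac{1}{2766}\right) - 31260 = \frac{807671}{2766} - 31260 = - \frac{85657489}{2766}$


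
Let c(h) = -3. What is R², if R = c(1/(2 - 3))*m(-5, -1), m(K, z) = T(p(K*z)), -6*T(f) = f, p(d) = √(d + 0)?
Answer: 5/4 ≈ 1.2500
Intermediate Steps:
p(d) = √d
T(f) = -f/6
m(K, z) = -√(K*z)/6
R = √5/2 (R = -(-1)*√(-5*(-1))/2 = -(-1)*√5/2 = √5/2 ≈ 1.1180)
R² = (√5/2)² = 5/4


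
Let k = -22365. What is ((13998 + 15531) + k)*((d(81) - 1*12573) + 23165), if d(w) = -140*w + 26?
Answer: -5172408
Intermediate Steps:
d(w) = 26 - 140*w
((13998 + 15531) + k)*((d(81) - 1*12573) + 23165) = ((13998 + 15531) - 22365)*(((26 - 140*81) - 1*12573) + 23165) = (29529 - 22365)*(((26 - 11340) - 12573) + 23165) = 7164*((-11314 - 12573) + 23165) = 7164*(-23887 + 23165) = 7164*(-722) = -5172408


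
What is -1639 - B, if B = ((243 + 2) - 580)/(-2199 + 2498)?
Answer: -489726/299 ≈ -1637.9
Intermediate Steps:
B = -335/299 (B = (245 - 580)/299 = -335*1/299 = -335/299 ≈ -1.1204)
-1639 - B = -1639 - 1*(-335/299) = -1639 + 335/299 = -489726/299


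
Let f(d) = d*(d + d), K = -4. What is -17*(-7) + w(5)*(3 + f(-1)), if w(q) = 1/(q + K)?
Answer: 124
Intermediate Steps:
f(d) = 2*d**2 (f(d) = d*(2*d) = 2*d**2)
w(q) = 1/(-4 + q) (w(q) = 1/(q - 4) = 1/(-4 + q))
-17*(-7) + w(5)*(3 + f(-1)) = -17*(-7) + (3 + 2*(-1)**2)/(-4 + 5) = 119 + (3 + 2*1)/1 = 119 + 1*(3 + 2) = 119 + 1*5 = 119 + 5 = 124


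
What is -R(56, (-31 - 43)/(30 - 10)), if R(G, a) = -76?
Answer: 76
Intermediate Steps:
-R(56, (-31 - 43)/(30 - 10)) = -1*(-76) = 76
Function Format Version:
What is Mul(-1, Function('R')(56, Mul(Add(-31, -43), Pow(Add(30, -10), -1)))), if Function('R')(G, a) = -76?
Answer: 76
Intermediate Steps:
Mul(-1, Function('R')(56, Mul(Add(-31, -43), Pow(Add(30, -10), -1)))) = Mul(-1, -76) = 76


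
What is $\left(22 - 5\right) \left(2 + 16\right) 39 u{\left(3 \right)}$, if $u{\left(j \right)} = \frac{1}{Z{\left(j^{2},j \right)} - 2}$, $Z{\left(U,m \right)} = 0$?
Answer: $-5967$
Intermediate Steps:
$u{\left(j \right)} = - \frac{1}{2}$ ($u{\left(j \right)} = \frac{1}{0 - 2} = \frac{1}{-2} = - \frac{1}{2}$)
$\left(22 - 5\right) \left(2 + 16\right) 39 u{\left(3 \right)} = \left(22 - 5\right) \left(2 + 16\right) 39 \left(- \frac{1}{2}\right) = 17 \cdot 18 \cdot 39 \left(- \frac{1}{2}\right) = 306 \cdot 39 \left(- \frac{1}{2}\right) = 11934 \left(- \frac{1}{2}\right) = -5967$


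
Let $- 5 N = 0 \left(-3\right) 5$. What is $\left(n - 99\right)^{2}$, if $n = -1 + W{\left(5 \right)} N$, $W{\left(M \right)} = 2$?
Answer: $10000$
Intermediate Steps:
$N = 0$ ($N = - \frac{0 \left(-3\right) 5}{5} = - \frac{0 \cdot 5}{5} = \left(- \frac{1}{5}\right) 0 = 0$)
$n = -1$ ($n = -1 + 2 \cdot 0 = -1 + 0 = -1$)
$\left(n - 99\right)^{2} = \left(-1 - 99\right)^{2} = \left(-100\right)^{2} = 10000$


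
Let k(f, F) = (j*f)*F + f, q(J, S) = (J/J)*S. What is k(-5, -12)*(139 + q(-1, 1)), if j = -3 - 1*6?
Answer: -76300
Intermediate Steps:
q(J, S) = S (q(J, S) = 1*S = S)
j = -9 (j = -3 - 6 = -9)
k(f, F) = f - 9*F*f (k(f, F) = (-9*f)*F + f = -9*F*f + f = f - 9*F*f)
k(-5, -12)*(139 + q(-1, 1)) = (-5*(1 - 9*(-12)))*(139 + 1) = -5*(1 + 108)*140 = -5*109*140 = -545*140 = -76300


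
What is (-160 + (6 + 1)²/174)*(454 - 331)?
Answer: -1139431/58 ≈ -19645.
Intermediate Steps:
(-160 + (6 + 1)²/174)*(454 - 331) = (-160 + 7²*(1/174))*123 = (-160 + 49*(1/174))*123 = (-160 + 49/174)*123 = -27791/174*123 = -1139431/58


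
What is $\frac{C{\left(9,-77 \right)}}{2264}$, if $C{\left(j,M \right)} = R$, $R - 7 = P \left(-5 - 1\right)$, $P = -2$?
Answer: $\frac{19}{2264} \approx 0.0083922$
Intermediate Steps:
$R = 19$ ($R = 7 - 2 \left(-5 - 1\right) = 7 - -12 = 7 + 12 = 19$)
$C{\left(j,M \right)} = 19$
$\frac{C{\left(9,-77 \right)}}{2264} = \frac{19}{2264}$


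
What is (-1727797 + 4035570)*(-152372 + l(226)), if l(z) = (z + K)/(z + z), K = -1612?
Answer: -79472236474345/226 ≈ -3.5165e+11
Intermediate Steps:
l(z) = (-1612 + z)/(2*z) (l(z) = (z - 1612)/(z + z) = (-1612 + z)/((2*z)) = (-1612 + z)*(1/(2*z)) = (-1612 + z)/(2*z))
(-1727797 + 4035570)*(-152372 + l(226)) = (-1727797 + 4035570)*(-152372 + (½)*(-1612 + 226)/226) = 2307773*(-152372 + (½)*(1/226)*(-1386)) = 2307773*(-152372 - 693/226) = 2307773*(-34436765/226) = -79472236474345/226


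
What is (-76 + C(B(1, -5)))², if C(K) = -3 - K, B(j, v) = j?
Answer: 6400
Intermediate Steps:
(-76 + C(B(1, -5)))² = (-76 + (-3 - 1*1))² = (-76 + (-3 - 1))² = (-76 - 4)² = (-80)² = 6400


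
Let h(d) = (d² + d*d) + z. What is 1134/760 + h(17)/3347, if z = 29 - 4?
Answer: 2126889/1271860 ≈ 1.6723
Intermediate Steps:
z = 25
h(d) = 25 + 2*d² (h(d) = (d² + d*d) + 25 = (d² + d²) + 25 = 2*d² + 25 = 25 + 2*d²)
1134/760 + h(17)/3347 = 1134/760 + (25 + 2*17²)/3347 = 1134*(1/760) + (25 + 2*289)*(1/3347) = 567/380 + (25 + 578)*(1/3347) = 567/380 + 603*(1/3347) = 567/380 + 603/3347 = 2126889/1271860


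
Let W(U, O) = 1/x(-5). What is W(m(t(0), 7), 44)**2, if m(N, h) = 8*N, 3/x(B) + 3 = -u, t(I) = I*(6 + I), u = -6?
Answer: 1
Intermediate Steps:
x(B) = 1 (x(B) = 3/(-3 - 1*(-6)) = 3/(-3 + 6) = 3/3 = 3*(1/3) = 1)
W(U, O) = 1 (W(U, O) = 1/1 = 1)
W(m(t(0), 7), 44)**2 = 1**2 = 1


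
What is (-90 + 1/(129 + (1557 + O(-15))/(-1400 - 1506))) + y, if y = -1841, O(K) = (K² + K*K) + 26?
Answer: -719953065/372841 ≈ -1931.0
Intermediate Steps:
O(K) = 26 + 2*K² (O(K) = (K² + K²) + 26 = 2*K² + 26 = 26 + 2*K²)
(-90 + 1/(129 + (1557 + O(-15))/(-1400 - 1506))) + y = (-90 + 1/(129 + (1557 + (26 + 2*(-15)²))/(-1400 - 1506))) - 1841 = (-90 + 1/(129 + (1557 + (26 + 2*225))/(-2906))) - 1841 = (-90 + 1/(129 + (1557 + (26 + 450))*(-1/2906))) - 1841 = (-90 + 1/(129 + (1557 + 476)*(-1/2906))) - 1841 = (-90 + 1/(129 + 2033*(-1/2906))) - 1841 = (-90 + 1/(129 - 2033/2906)) - 1841 = (-90 + 1/(372841/2906)) - 1841 = (-90 + 2906/372841) - 1841 = -33552784/372841 - 1841 = -719953065/372841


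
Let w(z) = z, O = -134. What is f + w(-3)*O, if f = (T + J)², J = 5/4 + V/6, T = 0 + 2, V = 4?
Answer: 60097/144 ≈ 417.34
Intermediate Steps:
T = 2
J = 23/12 (J = 5/4 + 4/6 = 5*(¼) + 4*(⅙) = 5/4 + ⅔ = 23/12 ≈ 1.9167)
f = 2209/144 (f = (2 + 23/12)² = (47/12)² = 2209/144 ≈ 15.340)
f + w(-3)*O = 2209/144 - 3*(-134) = 2209/144 + 402 = 60097/144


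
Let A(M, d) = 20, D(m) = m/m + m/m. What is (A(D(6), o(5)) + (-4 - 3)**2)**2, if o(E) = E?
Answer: 4761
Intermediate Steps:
D(m) = 2 (D(m) = 1 + 1 = 2)
(A(D(6), o(5)) + (-4 - 3)**2)**2 = (20 + (-4 - 3)**2)**2 = (20 + (-7)**2)**2 = (20 + 49)**2 = 69**2 = 4761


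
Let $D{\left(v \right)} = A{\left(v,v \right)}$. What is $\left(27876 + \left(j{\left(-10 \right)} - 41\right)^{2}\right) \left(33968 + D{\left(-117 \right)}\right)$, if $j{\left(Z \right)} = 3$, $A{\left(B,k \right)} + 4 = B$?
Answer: $992394040$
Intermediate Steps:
$A{\left(B,k \right)} = -4 + B$
$D{\left(v \right)} = -4 + v$
$\left(27876 + \left(j{\left(-10 \right)} - 41\right)^{2}\right) \left(33968 + D{\left(-117 \right)}\right) = \left(27876 + \left(3 - 41\right)^{2}\right) \left(33968 - 121\right) = \left(27876 + \left(-38\right)^{2}\right) \left(33968 - 121\right) = \left(27876 + 1444\right) 33847 = 29320 \cdot 33847 = 992394040$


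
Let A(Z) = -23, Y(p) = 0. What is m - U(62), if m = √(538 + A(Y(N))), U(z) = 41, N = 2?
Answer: -41 + √515 ≈ -18.306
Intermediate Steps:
m = √515 (m = √(538 - 23) = √515 ≈ 22.694)
m - U(62) = √515 - 1*41 = √515 - 41 = -41 + √515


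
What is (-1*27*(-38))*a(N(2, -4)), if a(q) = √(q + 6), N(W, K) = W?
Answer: 2052*√2 ≈ 2902.0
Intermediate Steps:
a(q) = √(6 + q)
(-1*27*(-38))*a(N(2, -4)) = (-1*27*(-38))*√(6 + 2) = (-27*(-38))*√8 = 1026*(2*√2) = 2052*√2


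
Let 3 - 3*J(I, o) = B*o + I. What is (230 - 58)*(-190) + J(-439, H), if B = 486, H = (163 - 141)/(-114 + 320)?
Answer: -10057940/309 ≈ -32550.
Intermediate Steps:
H = 11/103 (H = 22/206 = 22*(1/206) = 11/103 ≈ 0.10680)
J(I, o) = 1 - 162*o - I/3 (J(I, o) = 1 - (486*o + I)/3 = 1 - (I + 486*o)/3 = 1 + (-162*o - I/3) = 1 - 162*o - I/3)
(230 - 58)*(-190) + J(-439, H) = (230 - 58)*(-190) + (1 - 162*11/103 - 1/3*(-439)) = 172*(-190) + (1 - 1782/103 + 439/3) = -32680 + 40180/309 = -10057940/309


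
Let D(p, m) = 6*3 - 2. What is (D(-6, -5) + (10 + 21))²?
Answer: 2209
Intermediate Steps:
D(p, m) = 16 (D(p, m) = 18 - 2 = 16)
(D(-6, -5) + (10 + 21))² = (16 + (10 + 21))² = (16 + 31)² = 47² = 2209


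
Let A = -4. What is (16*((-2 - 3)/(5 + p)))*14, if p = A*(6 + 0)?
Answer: 1120/19 ≈ 58.947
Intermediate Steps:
p = -24 (p = -4*(6 + 0) = -4*6 = -24)
(16*((-2 - 3)/(5 + p)))*14 = (16*((-2 - 3)/(5 - 24)))*14 = (16*(-5/(-19)))*14 = (16*(-5*(-1/19)))*14 = (16*(5/19))*14 = (80/19)*14 = 1120/19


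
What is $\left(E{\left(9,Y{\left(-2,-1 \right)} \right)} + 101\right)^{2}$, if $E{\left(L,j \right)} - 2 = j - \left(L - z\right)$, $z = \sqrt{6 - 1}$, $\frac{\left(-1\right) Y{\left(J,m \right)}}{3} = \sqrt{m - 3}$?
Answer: $\left(94 + \sqrt{5} - 6 i\right)^{2} \approx 9225.4 - 1154.8 i$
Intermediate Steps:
$Y{\left(J,m \right)} = - 3 \sqrt{-3 + m}$ ($Y{\left(J,m \right)} = - 3 \sqrt{m - 3} = - 3 \sqrt{-3 + m}$)
$z = \sqrt{5} \approx 2.2361$
$E{\left(L,j \right)} = 2 + j + \sqrt{5} - L$ ($E{\left(L,j \right)} = 2 - \left(L - j - \sqrt{5}\right) = 2 + \left(j + \sqrt{5} - L\right) = 2 + j + \sqrt{5} - L$)
$\left(E{\left(9,Y{\left(-2,-1 \right)} \right)} + 101\right)^{2} = \left(\left(2 - 3 \sqrt{-3 - 1} + \sqrt{5} - 9\right) + 101\right)^{2} = \left(\left(2 - 3 \sqrt{-4} + \sqrt{5} - 9\right) + 101\right)^{2} = \left(\left(2 - 3 \cdot 2 i + \sqrt{5} - 9\right) + 101\right)^{2} = \left(\left(2 - 6 i + \sqrt{5} - 9\right) + 101\right)^{2} = \left(\left(-7 + \sqrt{5} - 6 i\right) + 101\right)^{2} = \left(94 + \sqrt{5} - 6 i\right)^{2}$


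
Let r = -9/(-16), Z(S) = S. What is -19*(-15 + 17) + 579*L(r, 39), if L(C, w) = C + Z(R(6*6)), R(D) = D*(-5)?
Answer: -1662917/16 ≈ -1.0393e+5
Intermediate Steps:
R(D) = -5*D
r = 9/16 (r = -9*(-1/16) = 9/16 ≈ 0.56250)
L(C, w) = -180 + C (L(C, w) = C - 30*6 = C - 5*36 = C - 180 = -180 + C)
-19*(-15 + 17) + 579*L(r, 39) = -19*(-15 + 17) + 579*(-180 + 9/16) = -19*2 + 579*(-2871/16) = -38 - 1662309/16 = -1662917/16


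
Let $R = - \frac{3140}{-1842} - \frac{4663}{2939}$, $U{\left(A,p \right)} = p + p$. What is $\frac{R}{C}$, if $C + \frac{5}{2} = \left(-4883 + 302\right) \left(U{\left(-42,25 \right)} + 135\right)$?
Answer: $- \frac{639214}{4587990534525} \approx -1.3932 \cdot 10^{-7}$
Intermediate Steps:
$U{\left(A,p \right)} = 2 p$
$R = \frac{319607}{2706819}$ ($R = \left(-3140\right) \left(- \frac{1}{1842}\right) - \frac{4663}{2939} = \frac{1570}{921} - \frac{4663}{2939} = \frac{319607}{2706819} \approx 0.11807$)
$C = - \frac{1694975}{2}$ ($C = - \frac{5}{2} + \left(-4883 + 302\right) \left(2 \cdot 25 + 135\right) = - \frac{5}{2} - 4581 \left(50 + 135\right) = - \frac{5}{2} - 847485 = - \frac{1694975}{2} \approx -8.4749 \cdot 10^{5}$)
$\frac{R}{C} = \frac{319607}{2706819 \left(- \frac{1694975}{2}\right)} = \frac{319607}{2706819} \left(- \frac{2}{1694975}\right) = - \frac{639214}{4587990534525}$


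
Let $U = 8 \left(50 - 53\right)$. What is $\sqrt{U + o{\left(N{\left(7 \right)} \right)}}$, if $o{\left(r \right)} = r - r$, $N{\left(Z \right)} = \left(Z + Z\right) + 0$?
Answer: $2 i \sqrt{6} \approx 4.899 i$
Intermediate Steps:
$N{\left(Z \right)} = 2 Z$ ($N{\left(Z \right)} = 2 Z + 0 = 2 Z$)
$o{\left(r \right)} = 0$
$U = -24$ ($U = 8 \left(-3\right) = -24$)
$\sqrt{U + o{\left(N{\left(7 \right)} \right)}} = \sqrt{-24 + 0} = \sqrt{-24} = 2 i \sqrt{6}$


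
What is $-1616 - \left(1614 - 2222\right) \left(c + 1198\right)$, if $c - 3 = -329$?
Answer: $528560$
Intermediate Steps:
$c = -326$ ($c = 3 - 329 = -326$)
$-1616 - \left(1614 - 2222\right) \left(c + 1198\right) = -1616 - \left(1614 - 2222\right) \left(-326 + 1198\right) = -1616 - \left(-608\right) 872 = -1616 - -530176 = -1616 + 530176 = 528560$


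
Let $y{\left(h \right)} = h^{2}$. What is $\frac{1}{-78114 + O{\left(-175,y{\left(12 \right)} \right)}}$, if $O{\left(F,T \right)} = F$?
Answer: $- \frac{1}{78289} \approx -1.2773 \cdot 10^{-5}$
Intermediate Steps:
$\frac{1}{-78114 + O{\left(-175,y{\left(12 \right)} \right)}} = \frac{1}{-78114 - 175} = \frac{1}{-78289} = - \frac{1}{78289}$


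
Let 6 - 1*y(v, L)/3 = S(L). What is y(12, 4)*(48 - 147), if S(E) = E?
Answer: -594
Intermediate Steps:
y(v, L) = 18 - 3*L
y(12, 4)*(48 - 147) = (18 - 3*4)*(48 - 147) = (18 - 12)*(-99) = 6*(-99) = -594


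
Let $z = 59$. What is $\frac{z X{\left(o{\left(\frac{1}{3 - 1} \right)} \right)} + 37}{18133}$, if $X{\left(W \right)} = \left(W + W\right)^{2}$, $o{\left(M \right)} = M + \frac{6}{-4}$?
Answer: $\frac{273}{18133} \approx 0.015055$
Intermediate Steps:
$o{\left(M \right)} = - \frac{3}{2} + M$ ($o{\left(M \right)} = M + 6 \left(- \frac{1}{4}\right) = M - \frac{3}{2} = - \frac{3}{2} + M$)
$X{\left(W \right)} = 4 W^{2}$ ($X{\left(W \right)} = \left(2 W\right)^{2} = 4 W^{2}$)
$\frac{z X{\left(o{\left(\frac{1}{3 - 1} \right)} \right)} + 37}{18133} = \frac{59 \cdot 4 \left(- \frac{3}{2} + \frac{1}{3 - 1}\right)^{2} + 37}{18133} = \left(59 \cdot 4 \left(- \frac{3}{2} + \frac{1}{2}\right)^{2} + 37\right) \frac{1}{18133} = \left(59 \cdot 4 \left(-1\right)^{2} + 37\right) \frac{1}{18133} = \left(59 \cdot 4 \cdot 1 + 37\right) \frac{1}{18133} = \left(59 \cdot 4 + 37\right) \frac{1}{18133} = \left(236 + 37\right) \frac{1}{18133} = 273 \cdot \frac{1}{18133} = \frac{273}{18133}$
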